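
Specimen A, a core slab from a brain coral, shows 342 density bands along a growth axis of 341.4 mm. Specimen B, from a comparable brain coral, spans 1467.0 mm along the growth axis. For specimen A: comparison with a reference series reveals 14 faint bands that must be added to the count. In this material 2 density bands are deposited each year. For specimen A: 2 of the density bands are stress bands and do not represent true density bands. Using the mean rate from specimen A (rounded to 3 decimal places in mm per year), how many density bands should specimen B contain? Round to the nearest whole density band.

Specimen A: after corrections the count is 342 − 2 + 14 = 354 density bands.
Specimen A: 354 density bands at 2 per year is 354 / 2 = 177 years.
A: Extension rate ≈ 341.4 / 177 = 1.929 mm per year.
For B, 1467.0 / 1.929 = 760.50 years; at 2 density bands per year that is 760.50 × 2 ≈ 1521 density bands.

1521 density bands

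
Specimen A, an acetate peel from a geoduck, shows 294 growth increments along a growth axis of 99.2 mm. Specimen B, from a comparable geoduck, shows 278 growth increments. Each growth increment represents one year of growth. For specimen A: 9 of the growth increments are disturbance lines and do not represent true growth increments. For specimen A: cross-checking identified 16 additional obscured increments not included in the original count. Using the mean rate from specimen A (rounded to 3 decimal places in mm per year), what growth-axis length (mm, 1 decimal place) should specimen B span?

91.7 mm

Specimen A: adjusted count: 294 − 9 + 16 = 301 growth increments.
A: Extension rate ≈ 99.2 / 301 = 0.330 mm per year.
B's length ≈ 0.330 × 278 = 91.7 mm.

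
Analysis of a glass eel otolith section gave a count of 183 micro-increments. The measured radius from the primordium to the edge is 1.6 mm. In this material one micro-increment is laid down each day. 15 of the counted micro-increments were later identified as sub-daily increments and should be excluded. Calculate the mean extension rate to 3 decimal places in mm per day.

0.010 mm per day

Adjusted count: 183 − 15 = 168 micro-increments.
1.6 mm over 168 days gives 1.6 / 168 ≈ 0.010 mm per day.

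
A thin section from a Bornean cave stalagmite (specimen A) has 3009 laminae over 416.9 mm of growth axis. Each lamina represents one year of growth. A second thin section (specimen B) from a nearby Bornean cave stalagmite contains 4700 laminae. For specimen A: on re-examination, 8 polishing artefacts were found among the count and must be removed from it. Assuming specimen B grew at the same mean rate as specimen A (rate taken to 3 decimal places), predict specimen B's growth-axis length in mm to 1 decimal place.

Specimen A: adjusted count: 3009 − 8 = 3001 laminae.
A: 416.9 mm over 3001 years gives 416.9 / 3001 ≈ 0.139 mm per year.
For B, 0.139 mm/year × 4700 years = 653.3 mm.

653.3 mm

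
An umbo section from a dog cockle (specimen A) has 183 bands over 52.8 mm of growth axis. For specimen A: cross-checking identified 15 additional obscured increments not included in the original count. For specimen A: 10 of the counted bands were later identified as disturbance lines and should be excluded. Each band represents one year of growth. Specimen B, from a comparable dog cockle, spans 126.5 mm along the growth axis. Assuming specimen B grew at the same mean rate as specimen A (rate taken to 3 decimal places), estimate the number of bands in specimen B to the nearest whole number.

450 bands

Specimen A: correcting the raw count gives 183 − 10 + 15 = 188 true bands.
A: 52.8 mm over 188 years gives 52.8 / 188 ≈ 0.281 mm/year.
B spans 126.5 / 0.281 = 450.18 years ≈ 450 bands.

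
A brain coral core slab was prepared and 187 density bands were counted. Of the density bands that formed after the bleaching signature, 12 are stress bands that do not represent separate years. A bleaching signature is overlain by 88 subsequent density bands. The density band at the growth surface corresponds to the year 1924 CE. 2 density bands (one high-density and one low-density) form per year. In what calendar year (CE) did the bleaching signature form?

1886 CE

88 density bands post-date the bleaching signature.
88 − 12 false = 76 true density bands after the bleaching signature.
76 density bands at 2 per year is 76 / 2 = 38 years.
The density band at the growth surface is 1924 CE, so the bleaching signature dates to 1924 − 38 = 1886 CE.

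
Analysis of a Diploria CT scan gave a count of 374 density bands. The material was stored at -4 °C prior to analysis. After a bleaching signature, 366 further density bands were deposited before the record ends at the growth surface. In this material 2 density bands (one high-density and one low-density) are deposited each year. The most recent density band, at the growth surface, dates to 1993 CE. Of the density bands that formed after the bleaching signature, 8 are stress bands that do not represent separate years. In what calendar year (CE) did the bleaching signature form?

1814 CE

There are 366 density bands younger than the bleaching signature.
366 − 8 false = 358 true density bands after the bleaching signature.
With 2 density bands per year, 358 / 2 = 179 years.
The density band at the growth surface is 1993 CE, so the bleaching signature dates to 1993 − 179 = 1814 CE.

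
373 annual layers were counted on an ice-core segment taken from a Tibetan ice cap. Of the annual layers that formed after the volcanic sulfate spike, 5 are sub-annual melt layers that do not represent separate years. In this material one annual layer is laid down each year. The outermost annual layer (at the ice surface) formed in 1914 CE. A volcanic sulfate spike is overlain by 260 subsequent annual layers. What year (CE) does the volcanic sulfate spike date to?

1659 CE

260 annual layers post-date the volcanic sulfate spike.
260 − 5 false = 255 true annual layers after the volcanic sulfate spike.
The annual layer at the ice surface is 1914 CE, so the volcanic sulfate spike dates to 1914 − 255 = 1659 CE.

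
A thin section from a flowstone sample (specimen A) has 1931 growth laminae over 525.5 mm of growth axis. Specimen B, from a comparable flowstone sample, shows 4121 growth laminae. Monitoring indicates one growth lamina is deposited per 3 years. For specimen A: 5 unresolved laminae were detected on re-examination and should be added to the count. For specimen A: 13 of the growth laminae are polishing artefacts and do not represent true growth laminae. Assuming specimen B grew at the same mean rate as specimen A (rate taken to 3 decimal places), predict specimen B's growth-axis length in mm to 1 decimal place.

Specimen A: correcting the raw count gives 1931 − 13 + 5 = 1923 true growth laminae.
Specimen A: at 3 years per growth lamina, 1923 × 3 = 5769 years.
A: Mean rate = 525.5 mm / 5769 years ≈ 0.091 mm per year.
Specimen B: at 3 years per growth lamina, 4121 × 3 = 12363 years. For B, 0.091 mm/year × 12363 years = 1125.0 mm.

1125.0 mm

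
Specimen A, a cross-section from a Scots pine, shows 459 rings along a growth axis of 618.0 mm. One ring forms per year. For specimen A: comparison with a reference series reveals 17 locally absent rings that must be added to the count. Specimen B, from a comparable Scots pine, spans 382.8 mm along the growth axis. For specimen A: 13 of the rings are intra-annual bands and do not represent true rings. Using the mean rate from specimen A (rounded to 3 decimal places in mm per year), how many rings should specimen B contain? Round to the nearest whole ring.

287 rings

Specimen A: correcting the raw count gives 459 − 13 + 17 = 463 true rings.
A: Mean rate = 618.0 mm / 463 years ≈ 1.335 mm/yr.
B spans 382.8 / 1.335 = 286.74 years ≈ 287 rings.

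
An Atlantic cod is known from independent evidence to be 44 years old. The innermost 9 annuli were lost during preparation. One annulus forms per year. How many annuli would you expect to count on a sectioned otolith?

Expected annuli over 44 years: 44.
Less the 9 uncaptured annuli: 44 − 9 = 35.

35 annuli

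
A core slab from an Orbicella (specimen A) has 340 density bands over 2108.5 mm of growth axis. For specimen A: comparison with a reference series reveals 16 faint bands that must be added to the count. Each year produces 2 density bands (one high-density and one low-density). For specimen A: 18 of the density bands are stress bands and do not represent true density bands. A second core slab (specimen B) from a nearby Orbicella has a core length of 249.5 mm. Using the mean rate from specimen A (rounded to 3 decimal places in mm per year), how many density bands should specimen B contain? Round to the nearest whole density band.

40 density bands

Specimen A: after corrections the count is 340 − 18 + 16 = 338 density bands.
Specimen A: with 2 density bands per year, 338 / 2 = 169 years.
A: 2108.5 mm over 169 years gives 2108.5 / 169 ≈ 12.476 mm/yr.
B spans 249.5 / 12.476 = 20.00 years; at 2 density bands per year that is 20.00 × 2 ≈ 40 density bands.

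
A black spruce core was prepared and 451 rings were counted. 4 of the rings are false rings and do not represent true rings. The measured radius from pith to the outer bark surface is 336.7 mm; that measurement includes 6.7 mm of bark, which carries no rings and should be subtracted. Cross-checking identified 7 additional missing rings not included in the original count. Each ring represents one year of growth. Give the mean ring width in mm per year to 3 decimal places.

Adjusted count: 451 − 4 + 7 = 454 rings.
Net length = 336.7 − 6.7 = 330.0 mm.
330.0 mm over 454 years gives 330.0 / 454 ≈ 0.727 mm per year.

0.727 mm per year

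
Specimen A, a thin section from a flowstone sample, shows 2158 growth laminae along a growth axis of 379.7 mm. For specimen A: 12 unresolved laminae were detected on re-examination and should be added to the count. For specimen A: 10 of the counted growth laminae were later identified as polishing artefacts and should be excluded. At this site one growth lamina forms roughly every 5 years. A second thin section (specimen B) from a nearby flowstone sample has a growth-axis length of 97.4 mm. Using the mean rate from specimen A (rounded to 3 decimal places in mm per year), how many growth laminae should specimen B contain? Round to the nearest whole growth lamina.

557 growth laminae

Specimen A: correcting the raw count gives 2158 − 10 + 12 = 2160 true growth laminae.
Specimen A: multiplying by 5 years per growth lamina: 2160 × 5 = 10800 years.
A: Extension rate ≈ 379.7 / 10800 = 0.035 mm per year.
Specimen B: 97.4 mm / 0.035 mm per year = 2782.86 years; at 5 years per growth lamina that is 2782.86 / 5 ≈ 557 growth laminae.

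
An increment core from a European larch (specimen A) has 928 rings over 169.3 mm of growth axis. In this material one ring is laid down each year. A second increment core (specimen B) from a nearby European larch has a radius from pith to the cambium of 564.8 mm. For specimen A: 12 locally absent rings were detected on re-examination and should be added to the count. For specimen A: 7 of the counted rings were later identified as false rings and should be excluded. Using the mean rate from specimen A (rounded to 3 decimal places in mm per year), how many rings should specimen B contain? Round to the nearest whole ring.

3120 rings

Specimen A: true ring count = 928 − 7 + 12 = 933.
A: 169.3 mm over 933 years gives 169.3 / 933 ≈ 0.181 mm/yr.
Specimen B: 564.8 mm / 0.181 mm per year = 3120.44 years ≈ 3120 rings.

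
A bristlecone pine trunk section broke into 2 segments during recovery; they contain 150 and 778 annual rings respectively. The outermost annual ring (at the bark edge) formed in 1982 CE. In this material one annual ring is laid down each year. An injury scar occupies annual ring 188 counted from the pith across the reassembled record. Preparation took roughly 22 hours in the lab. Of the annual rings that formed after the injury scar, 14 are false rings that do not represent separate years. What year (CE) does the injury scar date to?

Total annual rings = 150 + 778 = 928.
Between annual ring 188 and the bark edge there are 928 − 188 = 740 annual rings.
Removing the 14 false annual rings leaves 740 − 14 = 726 true annual rings beyond the injury scar.
The annual ring at the bark edge is 1982 CE, so the injury scar dates to 1982 − 726 = 1256 CE.

1256 CE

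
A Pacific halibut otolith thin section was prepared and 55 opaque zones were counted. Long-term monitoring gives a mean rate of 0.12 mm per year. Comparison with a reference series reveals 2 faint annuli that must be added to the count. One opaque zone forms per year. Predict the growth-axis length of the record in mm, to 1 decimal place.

6.8 mm

Correcting the raw count gives 55 + 2 = 57 true opaque zones.
57 years at 0.12 mm/year gives 0.12 × 57 = 6.8 mm.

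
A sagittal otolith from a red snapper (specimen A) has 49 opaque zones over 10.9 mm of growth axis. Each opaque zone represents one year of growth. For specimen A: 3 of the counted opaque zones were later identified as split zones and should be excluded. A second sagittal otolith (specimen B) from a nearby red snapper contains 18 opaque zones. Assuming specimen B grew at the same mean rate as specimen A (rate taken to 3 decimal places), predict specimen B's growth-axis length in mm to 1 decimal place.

4.3 mm

Specimen A: true opaque zone count = 49 − 3 = 46.
A: Extension rate ≈ 10.9 / 46 = 0.237 mm/year.
Length of B = 0.237 × 18 = 4.3 mm.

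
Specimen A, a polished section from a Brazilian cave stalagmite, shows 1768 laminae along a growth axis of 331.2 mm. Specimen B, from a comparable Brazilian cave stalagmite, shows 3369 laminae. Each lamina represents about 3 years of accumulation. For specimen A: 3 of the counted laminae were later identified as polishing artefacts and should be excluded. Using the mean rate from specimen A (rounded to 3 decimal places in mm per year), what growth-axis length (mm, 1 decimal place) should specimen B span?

636.7 mm

Specimen A: true lamina count = 1768 − 3 = 1765.
Specimen A: 1765 laminae at 3 years each span 1765 × 3 = 5295 years.
A: Extension rate ≈ 331.2 / 5295 = 0.063 mm/year.
Specimen B: 3369 laminae at 3 years each span 3369 × 3 = 10107 years. B's length ≈ 0.063 × 10107 = 636.7 mm.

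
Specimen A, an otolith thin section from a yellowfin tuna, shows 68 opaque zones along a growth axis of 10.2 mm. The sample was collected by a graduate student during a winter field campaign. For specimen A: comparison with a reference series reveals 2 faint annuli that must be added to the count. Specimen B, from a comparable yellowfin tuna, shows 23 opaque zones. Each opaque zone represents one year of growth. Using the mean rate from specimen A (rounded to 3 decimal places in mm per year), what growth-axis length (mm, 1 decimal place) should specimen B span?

3.4 mm

Specimen A: correcting the raw count gives 68 + 2 = 70 true opaque zones.
A: Mean rate = 10.2 mm / 70 years ≈ 0.146 mm per year.
For B, 0.146 mm/year × 23 years = 3.4 mm.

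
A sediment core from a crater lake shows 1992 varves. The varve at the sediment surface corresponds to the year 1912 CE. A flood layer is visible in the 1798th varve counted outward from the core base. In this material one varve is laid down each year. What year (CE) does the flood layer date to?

Between varve 1798 and the sediment surface there are 1992 − 1798 = 194 varves.
The varve at the sediment surface is 1912 CE, so the flood layer dates to 1912 − 194 = 1718 CE.

1718 CE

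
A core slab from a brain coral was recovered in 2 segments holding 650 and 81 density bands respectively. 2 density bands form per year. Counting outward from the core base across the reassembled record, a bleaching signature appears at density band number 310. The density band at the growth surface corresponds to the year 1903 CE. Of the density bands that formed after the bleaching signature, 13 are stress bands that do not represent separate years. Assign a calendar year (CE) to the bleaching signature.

1699 CE

Total density bands = 650 + 81 = 731.
731 − 310 = 421 density bands lie beyond the bleaching signature toward the growth surface.
Removing the 13 false density bands leaves 421 − 13 = 408 true density bands beyond the bleaching signature.
Dividing by 2 density bands per year: 408 / 2 = 204 years.
1903 − 204 = 1699 CE.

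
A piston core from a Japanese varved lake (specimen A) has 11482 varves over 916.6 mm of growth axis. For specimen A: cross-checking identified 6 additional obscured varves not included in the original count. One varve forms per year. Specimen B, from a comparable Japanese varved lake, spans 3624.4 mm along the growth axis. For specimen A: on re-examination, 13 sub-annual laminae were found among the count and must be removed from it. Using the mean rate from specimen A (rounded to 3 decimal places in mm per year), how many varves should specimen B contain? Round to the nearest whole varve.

45305 varves

Specimen A: after corrections the count is 11482 − 13 + 6 = 11475 varves.
A: 916.6 mm over 11475 years gives 916.6 / 11475 ≈ 0.080 mm/year.
Specimen B: 3624.4 mm / 0.080 mm per year = 45305.00 years ≈ 45305 varves.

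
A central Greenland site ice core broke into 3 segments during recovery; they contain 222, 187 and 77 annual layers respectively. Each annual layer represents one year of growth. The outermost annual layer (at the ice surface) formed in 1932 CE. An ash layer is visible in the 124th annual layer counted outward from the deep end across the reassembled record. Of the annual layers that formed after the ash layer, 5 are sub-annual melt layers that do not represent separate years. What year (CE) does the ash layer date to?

1575 CE

Total annual layers = 222 + 187 + 77 = 486.
Between annual layer 124 and the ice surface there are 486 − 124 = 362 annual layers.
362 − 5 false = 357 true annual layers after the ash layer.
Counting back 357 years from 1932 CE places the ash layer in 1932 − 357 = 1575 CE.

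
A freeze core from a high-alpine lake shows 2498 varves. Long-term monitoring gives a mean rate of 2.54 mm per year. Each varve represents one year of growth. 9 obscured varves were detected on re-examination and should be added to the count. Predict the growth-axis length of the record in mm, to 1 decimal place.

6367.8 mm

True varve count = 2498 + 9 = 2507.
Length ≈ 2.54 × 2507 = 6367.8 mm.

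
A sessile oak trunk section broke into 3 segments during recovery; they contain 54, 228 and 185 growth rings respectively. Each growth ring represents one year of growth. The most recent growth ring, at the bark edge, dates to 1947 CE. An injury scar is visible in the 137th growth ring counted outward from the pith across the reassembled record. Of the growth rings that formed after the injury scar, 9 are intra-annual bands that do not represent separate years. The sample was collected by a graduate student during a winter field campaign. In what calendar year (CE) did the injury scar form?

Total growth rings = 54 + 228 + 185 = 467.
467 − 137 = 330 growth rings lie beyond the injury scar toward the bark edge.
Removing the 9 false growth rings leaves 330 − 9 = 321 true growth rings beyond the injury scar.
The growth ring at the bark edge is 1947 CE, so the injury scar dates to 1947 − 321 = 1626 CE.

1626 CE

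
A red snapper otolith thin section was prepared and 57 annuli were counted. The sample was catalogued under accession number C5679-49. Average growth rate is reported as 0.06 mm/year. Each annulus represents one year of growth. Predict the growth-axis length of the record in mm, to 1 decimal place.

3.4 mm

57 years of growth are recorded.
Predicted length = 0.06 mm/year × 57 years = 3.4 mm.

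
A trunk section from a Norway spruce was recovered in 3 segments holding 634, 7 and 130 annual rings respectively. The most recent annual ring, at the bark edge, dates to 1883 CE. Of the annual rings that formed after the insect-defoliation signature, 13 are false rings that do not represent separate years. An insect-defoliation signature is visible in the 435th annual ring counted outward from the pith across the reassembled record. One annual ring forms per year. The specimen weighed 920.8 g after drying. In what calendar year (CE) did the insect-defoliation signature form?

Total annual rings = 634 + 7 + 130 = 771.
Between annual ring 435 and the bark edge there are 771 − 435 = 336 annual rings.
Removing the 13 false annual rings leaves 336 − 13 = 323 true annual rings beyond the insect-defoliation signature.
Counting back 323 years from 1883 CE places the insect-defoliation signature in 1883 − 323 = 1560 CE.

1560 CE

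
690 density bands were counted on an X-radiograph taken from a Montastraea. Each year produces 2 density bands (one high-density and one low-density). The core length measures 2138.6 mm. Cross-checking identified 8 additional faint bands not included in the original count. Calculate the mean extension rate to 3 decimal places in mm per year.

Correcting the raw count gives 690 + 8 = 698 true density bands.
With 2 density bands per year, 698 / 2 = 349 years.
Mean rate = 2138.6 mm / 349 years ≈ 6.128 mm per year.

6.128 mm per year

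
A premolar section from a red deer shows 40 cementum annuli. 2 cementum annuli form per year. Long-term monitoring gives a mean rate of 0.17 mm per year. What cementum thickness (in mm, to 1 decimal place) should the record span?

3.4 mm

With 2 cementum annuli per year, 40 / 2 = 20 years.
20 years at 0.17 mm/year gives 0.17 × 20 = 3.4 mm.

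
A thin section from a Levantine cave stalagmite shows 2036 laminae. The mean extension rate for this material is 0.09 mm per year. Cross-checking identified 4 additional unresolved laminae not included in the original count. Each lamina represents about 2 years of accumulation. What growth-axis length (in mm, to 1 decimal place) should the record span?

367.2 mm

After corrections the count is 2036 + 4 = 2040 laminae.
At 2 years per lamina, 2040 × 2 = 4080 years.
4080 years at 0.09 mm/year gives 0.09 × 4080 = 367.2 mm.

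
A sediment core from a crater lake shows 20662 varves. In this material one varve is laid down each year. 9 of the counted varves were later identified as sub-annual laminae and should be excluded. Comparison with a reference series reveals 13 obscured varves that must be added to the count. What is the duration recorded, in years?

Correcting the raw count gives 20662 − 9 + 13 = 20666 true varves.
At one varve per year, that is 20666 years.

20666 years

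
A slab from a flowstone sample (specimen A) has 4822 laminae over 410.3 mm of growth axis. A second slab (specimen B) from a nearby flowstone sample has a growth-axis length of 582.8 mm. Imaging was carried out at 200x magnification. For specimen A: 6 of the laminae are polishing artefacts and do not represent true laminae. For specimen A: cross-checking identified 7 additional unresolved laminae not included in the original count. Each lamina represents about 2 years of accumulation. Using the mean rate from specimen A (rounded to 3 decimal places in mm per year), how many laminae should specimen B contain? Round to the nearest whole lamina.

Specimen A: true lamina count = 4822 − 6 + 7 = 4823.
Specimen A: at 2 years per lamina, 4823 × 2 = 9646 years.
A: Extension rate ≈ 410.3 / 9646 = 0.043 mm per year.
For B, 582.8 / 0.043 = 13553.49 years; at 2 years per lamina that is 13553.49 / 2 ≈ 6777 laminae.

6777 laminae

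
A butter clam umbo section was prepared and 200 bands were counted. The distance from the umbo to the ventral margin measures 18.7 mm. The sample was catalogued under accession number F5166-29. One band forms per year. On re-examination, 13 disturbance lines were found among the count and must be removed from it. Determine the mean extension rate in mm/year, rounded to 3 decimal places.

Correcting the raw count gives 200 − 13 = 187 true bands.
18.7 mm over 187 years gives 18.7 / 187 ≈ 0.100 mm/year.

0.100 mm/year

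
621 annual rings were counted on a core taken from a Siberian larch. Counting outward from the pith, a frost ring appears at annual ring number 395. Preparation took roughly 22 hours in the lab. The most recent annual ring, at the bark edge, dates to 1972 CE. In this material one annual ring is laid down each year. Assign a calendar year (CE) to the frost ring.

1746 CE

The frost ring sits at annual ring 395 from the pith, so 621 − 395 = 226 annual rings formed after it.
The annual ring at the bark edge is 1972 CE, so the frost ring dates to 1972 − 226 = 1746 CE.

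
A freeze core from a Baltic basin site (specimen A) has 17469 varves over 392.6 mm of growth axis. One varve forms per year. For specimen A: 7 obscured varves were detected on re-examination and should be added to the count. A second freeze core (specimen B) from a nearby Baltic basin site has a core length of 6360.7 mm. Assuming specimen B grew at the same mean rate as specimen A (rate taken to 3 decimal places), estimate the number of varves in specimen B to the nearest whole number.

Specimen A: true varve count = 17469 + 7 = 17476.
A: Extension rate ≈ 392.6 / 17476 = 0.022 mm/year.
B spans 6360.7 / 0.022 = 289122.73 years ≈ 289123 varves.

289123 varves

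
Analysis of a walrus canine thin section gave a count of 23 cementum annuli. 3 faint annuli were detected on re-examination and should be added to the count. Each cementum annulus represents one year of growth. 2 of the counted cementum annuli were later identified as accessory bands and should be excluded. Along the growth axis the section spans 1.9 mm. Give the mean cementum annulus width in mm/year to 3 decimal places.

Adjusted count: 23 − 2 + 3 = 24 cementum annuli.
1.9 mm over 24 years gives 1.9 / 24 ≈ 0.079 mm/year.

0.079 mm/year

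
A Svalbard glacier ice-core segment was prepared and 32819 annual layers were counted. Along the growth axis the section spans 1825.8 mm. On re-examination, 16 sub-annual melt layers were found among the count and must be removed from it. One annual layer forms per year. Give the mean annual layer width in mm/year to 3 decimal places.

Correcting the raw count gives 32819 − 16 = 32803 true annual layers.
1825.8 mm over 32803 years gives 1825.8 / 32803 ≈ 0.056 mm/year.

0.056 mm/year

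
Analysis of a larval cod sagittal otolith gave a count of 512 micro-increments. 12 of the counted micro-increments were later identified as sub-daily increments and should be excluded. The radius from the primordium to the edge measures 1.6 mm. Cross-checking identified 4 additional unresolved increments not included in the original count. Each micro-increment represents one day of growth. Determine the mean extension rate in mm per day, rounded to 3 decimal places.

Adjusted count: 512 − 12 + 4 = 504 micro-increments.
Extension rate ≈ 1.6 / 504 = 0.003 mm per day.

0.003 mm per day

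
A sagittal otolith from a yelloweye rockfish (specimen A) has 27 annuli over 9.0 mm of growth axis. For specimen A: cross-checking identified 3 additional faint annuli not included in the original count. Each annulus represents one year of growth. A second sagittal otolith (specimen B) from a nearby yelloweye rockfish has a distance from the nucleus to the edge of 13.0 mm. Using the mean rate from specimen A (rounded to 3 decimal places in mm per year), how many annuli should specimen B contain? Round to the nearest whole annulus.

Specimen A: adjusted count: 27 + 3 = 30 annuli.
A: 9.0 mm over 30 years gives 9.0 / 30 ≈ 0.300 mm/year.
For B, 13.0 / 0.300 = 43.33 years ≈ 43 annuli.

43 annuli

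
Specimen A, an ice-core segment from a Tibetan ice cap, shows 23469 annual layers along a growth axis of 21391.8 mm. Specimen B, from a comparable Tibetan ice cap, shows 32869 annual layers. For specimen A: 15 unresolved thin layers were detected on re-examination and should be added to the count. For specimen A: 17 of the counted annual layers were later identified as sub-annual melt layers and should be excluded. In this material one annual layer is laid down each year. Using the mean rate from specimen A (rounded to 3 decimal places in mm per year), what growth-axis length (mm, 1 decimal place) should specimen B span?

Specimen A: after corrections the count is 23469 − 17 + 15 = 23467 annual layers.
A: Extension rate ≈ 21391.8 / 23467 = 0.912 mm per year.
For B, 0.912 mm/year × 32869 years = 29976.5 mm.

29976.5 mm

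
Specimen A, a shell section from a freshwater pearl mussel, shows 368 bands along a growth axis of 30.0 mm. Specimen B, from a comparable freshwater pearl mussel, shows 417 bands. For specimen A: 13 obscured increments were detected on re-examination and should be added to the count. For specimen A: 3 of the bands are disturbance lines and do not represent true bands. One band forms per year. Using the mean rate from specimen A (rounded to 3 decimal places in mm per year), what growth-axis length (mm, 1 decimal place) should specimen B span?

Specimen A: after corrections the count is 368 − 3 + 13 = 378 bands.
A: 30.0 mm over 378 years gives 30.0 / 378 ≈ 0.079 mm/year.
Length of B = 0.079 × 417 = 32.9 mm.

32.9 mm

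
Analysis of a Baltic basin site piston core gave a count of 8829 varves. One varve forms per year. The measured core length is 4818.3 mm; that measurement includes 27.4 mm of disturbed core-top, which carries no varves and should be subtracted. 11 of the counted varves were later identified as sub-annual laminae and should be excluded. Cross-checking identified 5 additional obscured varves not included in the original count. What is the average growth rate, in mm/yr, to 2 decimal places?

True varve count = 8829 − 11 + 5 = 8823.
The growth record spans 4818.3 − 27.4 = 4790.9 mm.
Mean rate = 4790.9 mm / 8823 years ≈ 0.54 mm/yr.

0.54 mm/yr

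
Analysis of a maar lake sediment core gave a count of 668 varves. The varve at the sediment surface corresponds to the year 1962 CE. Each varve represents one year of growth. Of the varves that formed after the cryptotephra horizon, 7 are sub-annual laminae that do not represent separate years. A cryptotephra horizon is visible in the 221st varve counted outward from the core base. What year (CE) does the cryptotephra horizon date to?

The cryptotephra horizon sits at varve 221 from the core base, so 668 − 221 = 447 varves formed after it.
Removing the 7 false varves leaves 447 − 7 = 440 true varves beyond the cryptotephra horizon.
Counting back 440 years from 1962 CE places the cryptotephra horizon in 1962 − 440 = 1522 CE.

1522 CE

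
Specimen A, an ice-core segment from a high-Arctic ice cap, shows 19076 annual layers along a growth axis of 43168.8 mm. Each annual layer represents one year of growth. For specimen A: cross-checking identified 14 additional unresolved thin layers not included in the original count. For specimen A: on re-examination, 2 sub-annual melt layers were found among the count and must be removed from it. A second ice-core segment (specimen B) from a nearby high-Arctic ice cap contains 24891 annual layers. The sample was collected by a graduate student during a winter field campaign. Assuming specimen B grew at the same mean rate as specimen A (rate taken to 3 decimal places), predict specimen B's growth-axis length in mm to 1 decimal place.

Specimen A: adjusted count: 19076 − 2 + 14 = 19088 annual layers.
A: Extension rate ≈ 43168.8 / 19088 = 2.262 mm/year.
For B, 2.262 mm/year × 24891 years = 56303.4 mm.

56303.4 mm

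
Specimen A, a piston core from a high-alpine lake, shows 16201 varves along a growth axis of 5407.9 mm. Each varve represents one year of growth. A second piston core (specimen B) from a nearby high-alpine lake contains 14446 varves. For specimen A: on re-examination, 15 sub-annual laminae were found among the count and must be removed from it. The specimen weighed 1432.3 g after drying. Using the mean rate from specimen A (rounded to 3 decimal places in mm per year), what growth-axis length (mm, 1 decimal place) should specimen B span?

4825.0 mm

Specimen A: correcting the raw count gives 16201 − 15 = 16186 true varves.
A: Extension rate ≈ 5407.9 / 16186 = 0.334 mm/yr.
For B, 0.334 mm/year × 14446 years = 4825.0 mm.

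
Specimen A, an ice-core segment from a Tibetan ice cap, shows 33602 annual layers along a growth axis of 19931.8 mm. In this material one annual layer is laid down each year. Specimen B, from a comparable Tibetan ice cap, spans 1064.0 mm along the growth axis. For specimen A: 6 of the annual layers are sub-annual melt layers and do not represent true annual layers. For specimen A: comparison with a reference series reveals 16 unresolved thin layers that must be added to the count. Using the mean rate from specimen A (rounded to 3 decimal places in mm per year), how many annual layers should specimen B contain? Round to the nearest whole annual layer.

Specimen A: true annual layer count = 33602 − 6 + 16 = 33612.
A: 19931.8 mm over 33612 years gives 19931.8 / 33612 ≈ 0.593 mm per year.
For B, 1064.0 / 0.593 = 1794.27 years ≈ 1794 annual layers.

1794 annual layers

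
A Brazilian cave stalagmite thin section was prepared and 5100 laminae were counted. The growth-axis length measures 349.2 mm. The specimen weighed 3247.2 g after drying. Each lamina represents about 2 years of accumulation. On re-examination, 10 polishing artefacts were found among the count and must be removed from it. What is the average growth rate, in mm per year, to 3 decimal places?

0.034 mm per year

True lamina count = 5100 − 10 = 5090.
At 2 years per lamina, 5090 × 2 = 10180 years.
Extension rate ≈ 349.2 / 10180 = 0.034 mm per year.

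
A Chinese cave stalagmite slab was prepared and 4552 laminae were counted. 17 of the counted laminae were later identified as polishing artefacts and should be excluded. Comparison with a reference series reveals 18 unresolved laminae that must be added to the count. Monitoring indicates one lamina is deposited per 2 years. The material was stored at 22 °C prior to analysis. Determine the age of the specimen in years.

True lamina count = 4552 − 17 + 18 = 4553.
4553 laminae at 2 years each span 4553 × 2 = 9106 years.

9106 years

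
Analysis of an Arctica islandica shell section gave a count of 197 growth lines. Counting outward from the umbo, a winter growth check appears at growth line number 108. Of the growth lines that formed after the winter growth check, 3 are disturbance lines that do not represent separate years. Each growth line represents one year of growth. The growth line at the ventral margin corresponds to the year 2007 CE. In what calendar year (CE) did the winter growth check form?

197 − 108 = 89 growth lines lie beyond the winter growth check toward the ventral margin.
89 − 3 false = 86 true growth lines after the winter growth check.
Counting back 86 years from 2007 CE places the winter growth check in 2007 − 86 = 1921 CE.

1921 CE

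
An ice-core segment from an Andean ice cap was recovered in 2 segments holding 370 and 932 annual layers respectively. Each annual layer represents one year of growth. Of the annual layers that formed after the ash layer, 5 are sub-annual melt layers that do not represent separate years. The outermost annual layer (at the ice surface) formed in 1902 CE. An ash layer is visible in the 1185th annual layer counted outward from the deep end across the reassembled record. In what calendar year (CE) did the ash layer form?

1790 CE

Total annual layers = 370 + 932 = 1302.
1302 − 1185 = 117 annual layers lie beyond the ash layer toward the ice surface.
Excluding 5 false annual layers: 117 − 5 = 112.
Counting back 112 years from 1902 CE places the ash layer in 1902 − 112 = 1790 CE.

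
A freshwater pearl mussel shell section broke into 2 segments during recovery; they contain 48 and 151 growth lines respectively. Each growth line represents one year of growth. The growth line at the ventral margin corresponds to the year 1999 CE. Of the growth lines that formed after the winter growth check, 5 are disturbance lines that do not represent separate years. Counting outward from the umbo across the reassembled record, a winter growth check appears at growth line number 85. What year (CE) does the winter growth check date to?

Total growth lines = 48 + 151 = 199.
The winter growth check sits at growth line 85 from the umbo, so 199 − 85 = 114 growth lines formed after it.
114 − 5 false = 109 true growth lines after the winter growth check.
Counting back 109 years from 1999 CE places the winter growth check in 1999 − 109 = 1890 CE.

1890 CE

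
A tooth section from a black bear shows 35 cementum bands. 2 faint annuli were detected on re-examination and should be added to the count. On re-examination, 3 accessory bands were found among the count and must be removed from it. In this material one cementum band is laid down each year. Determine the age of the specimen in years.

34 years

Adjusted count: 35 − 3 + 2 = 34 cementum bands.
One cementum band per year makes the duration 34 years.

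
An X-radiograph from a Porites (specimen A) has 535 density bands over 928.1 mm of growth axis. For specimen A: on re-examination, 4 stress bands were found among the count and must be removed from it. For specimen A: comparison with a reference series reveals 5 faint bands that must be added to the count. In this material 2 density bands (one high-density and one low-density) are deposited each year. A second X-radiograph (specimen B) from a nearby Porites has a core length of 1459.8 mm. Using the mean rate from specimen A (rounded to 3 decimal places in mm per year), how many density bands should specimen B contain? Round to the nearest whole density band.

Specimen A: true density band count = 535 − 4 + 5 = 536.
Specimen A: dividing by 2 density bands per year: 536 / 2 = 268 years.
A: Extension rate ≈ 928.1 / 268 = 3.463 mm per year.
B spans 1459.8 / 3.463 = 421.54 years; at 2 density bands per year that is 421.54 × 2 ≈ 843 density bands.

843 density bands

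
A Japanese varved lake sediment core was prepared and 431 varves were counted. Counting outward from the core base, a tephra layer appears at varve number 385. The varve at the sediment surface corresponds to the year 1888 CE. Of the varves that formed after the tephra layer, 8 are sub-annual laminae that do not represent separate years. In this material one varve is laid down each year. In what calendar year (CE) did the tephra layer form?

431 − 385 = 46 varves lie beyond the tephra layer toward the sediment surface.
Removing the 8 false varves leaves 46 − 8 = 38 true varves beyond the tephra layer.
The varve at the sediment surface is 1888 CE, so the tephra layer dates to 1888 − 38 = 1850 CE.

1850 CE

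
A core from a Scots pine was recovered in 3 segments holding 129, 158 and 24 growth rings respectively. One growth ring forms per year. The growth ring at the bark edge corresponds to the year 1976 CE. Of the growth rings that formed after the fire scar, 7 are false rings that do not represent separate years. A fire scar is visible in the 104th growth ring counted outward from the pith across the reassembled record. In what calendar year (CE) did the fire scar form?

Total growth rings = 129 + 158 + 24 = 311.
311 − 104 = 207 growth rings lie beyond the fire scar toward the bark edge.
207 − 7 false = 200 true growth rings after the fire scar.
Counting back 200 years from 1976 CE places the fire scar in 1976 − 200 = 1776 CE.

1776 CE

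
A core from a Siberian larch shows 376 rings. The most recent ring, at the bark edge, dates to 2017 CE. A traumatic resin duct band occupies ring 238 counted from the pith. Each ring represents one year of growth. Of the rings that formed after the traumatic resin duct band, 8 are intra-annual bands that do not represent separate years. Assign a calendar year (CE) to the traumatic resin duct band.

Between ring 238 and the bark edge there are 376 − 238 = 138 rings.
138 − 8 false = 130 true rings after the traumatic resin duct band.
The ring at the bark edge is 2017 CE, so the traumatic resin duct band dates to 2017 − 130 = 1887 CE.

1887 CE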